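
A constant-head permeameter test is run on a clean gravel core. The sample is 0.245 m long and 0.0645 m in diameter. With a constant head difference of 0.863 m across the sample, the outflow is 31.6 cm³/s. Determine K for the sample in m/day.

237

Cross-sectional area A = π·(d/2)² = π × (0.0645/2)² = 0.003267 m².
Convert discharge: 31.6 cm³/s = 3.160e-05 m³/s.
Darcy's law rearranged: K = Q·L / (A·Δh) = 3.160e-05 × 0.245 / (0.003267 × 0.863) = 0.002746 m/s = 237.2 m/day.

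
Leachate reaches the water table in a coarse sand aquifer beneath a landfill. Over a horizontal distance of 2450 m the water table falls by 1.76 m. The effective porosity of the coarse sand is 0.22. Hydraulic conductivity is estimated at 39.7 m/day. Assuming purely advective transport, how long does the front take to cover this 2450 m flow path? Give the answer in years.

Hydraulic gradient i = Δh / L = 1.76 / 2450 = 0.0007184.
Darcy flux q = K · i = 39.70 × 0.0007184 = 0.02852 m/day.
Seepage velocity v = q / n_e = 0.02852 / 0.22 = 0.1296 m/day.
Travel time t = L / v = 2450 / 0.1296 = 18900 days = 51.74 years.

51.7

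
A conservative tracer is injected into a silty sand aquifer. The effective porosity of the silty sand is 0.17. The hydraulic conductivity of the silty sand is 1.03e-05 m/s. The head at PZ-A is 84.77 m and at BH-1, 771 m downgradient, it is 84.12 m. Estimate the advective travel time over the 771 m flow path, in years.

478

Convert K: 1.03e-05 m/s × 86400 = 0.8899 m/day.
Hydraulic gradient i = (84.77 − 84.12) / 771 = 0.65 / 771 = 0.0008431.
Darcy flux q = K · i = 0.8899 × 0.0008431 = 0.0007503 m/day.
Seepage velocity v = q / n_e = 0.0007503 / 0.17 = 0.004413 m/day.
Travel time t = L / v = 771 / 0.004413 = 1.747e+05 days = 478.3 years.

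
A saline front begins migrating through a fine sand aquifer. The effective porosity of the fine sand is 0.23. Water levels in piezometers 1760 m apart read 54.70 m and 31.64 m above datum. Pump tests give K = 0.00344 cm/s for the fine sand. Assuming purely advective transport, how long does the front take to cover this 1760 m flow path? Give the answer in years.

28.5

Convert K: 0.00344 cm/s × 864 = 2.972 m/day.
Hydraulic gradient i = (54.70 − 31.64) / 1760 = 23.06 / 1760 = 0.01310.
Darcy flux q = K · i = 2.972 × 0.01310 = 0.03894 m/day.
Seepage velocity v = q / n_e = 0.03894 / 0.23 = 0.1693 m/day.
Travel time t = L / v = 1760 / 0.1693 = 10395 days = 28.46 years.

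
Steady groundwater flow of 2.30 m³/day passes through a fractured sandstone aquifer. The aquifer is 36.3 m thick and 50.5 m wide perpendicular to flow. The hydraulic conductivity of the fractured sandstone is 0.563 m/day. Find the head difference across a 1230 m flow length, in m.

2.74

Cross-sectional area A = 50.5 × 36.3 = 1833 m².
From Q = K·A·i, i = Q / (K·A) = 2.30 / (0.5630 × 1833) = 0.002229.
Head loss Δh = i · L = 0.002229 × 1230 = 2.741 m.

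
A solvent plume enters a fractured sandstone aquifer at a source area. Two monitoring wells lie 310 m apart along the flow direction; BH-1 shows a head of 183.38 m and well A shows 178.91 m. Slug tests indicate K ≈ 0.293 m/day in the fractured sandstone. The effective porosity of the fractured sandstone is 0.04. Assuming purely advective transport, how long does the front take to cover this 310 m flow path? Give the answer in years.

Hydraulic gradient i = (183.38 − 178.91) / 310 = 4.47 / 310 = 0.01442.
Darcy flux q = K · i = 0.2930 × 0.01442 = 0.004225 m/day.
Seepage velocity v = q / n_e = 0.004225 / 0.04 = 0.1056 m/day.
Travel time t = L / v = 310 / 0.1056 = 2935 days = 8.036 years.

8.04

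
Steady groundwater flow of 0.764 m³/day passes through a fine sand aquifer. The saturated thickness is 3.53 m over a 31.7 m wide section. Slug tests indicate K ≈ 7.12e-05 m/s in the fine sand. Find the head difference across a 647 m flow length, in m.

Convert K: 7.12e-05 m/s × 86400 = 6.152 m/day.
Cross-sectional area A = 31.7 × 3.53 = 111.9 m².
From Q = K·A·i, i = Q / (K·A) = 0.764 / (6.152 × 111.9) = 0.001110.
Head loss Δh = i · L = 0.001110 × 647 = 0.7181 m.

0.718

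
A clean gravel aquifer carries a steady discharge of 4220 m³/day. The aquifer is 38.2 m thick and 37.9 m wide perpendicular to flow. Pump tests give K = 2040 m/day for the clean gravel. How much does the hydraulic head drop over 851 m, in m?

Cross-sectional area A = 37.9 × 38.2 = 1448 m².
From Q = K·A·i, i = Q / (K·A) = 4220 / (2040 × 1448) = 0.001429.
Head loss Δh = i · L = 0.001429 × 851 = 1.216 m.

1.22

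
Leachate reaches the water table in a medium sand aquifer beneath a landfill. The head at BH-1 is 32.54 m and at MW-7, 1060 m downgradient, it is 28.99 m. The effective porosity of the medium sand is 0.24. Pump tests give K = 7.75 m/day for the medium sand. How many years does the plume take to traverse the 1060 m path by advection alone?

Hydraulic gradient i = (32.54 − 28.99) / 1060 = 3.55 / 1060 = 0.003349.
Darcy flux q = K · i = 7.750 × 0.003349 = 0.02596 m/day.
Seepage velocity v = q / n_e = 0.02596 / 0.24 = 0.1081 m/day.
Travel time t = L / v = 1060 / 0.1081 = 9802 days = 26.84 years.

26.8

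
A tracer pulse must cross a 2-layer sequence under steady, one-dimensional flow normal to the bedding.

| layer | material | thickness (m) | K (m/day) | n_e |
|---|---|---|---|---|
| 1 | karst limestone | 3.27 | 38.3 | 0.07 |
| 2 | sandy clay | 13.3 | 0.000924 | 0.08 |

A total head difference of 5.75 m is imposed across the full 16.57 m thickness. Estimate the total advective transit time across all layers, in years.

8.86

With flow normal to the layers, continuity requires the same specific discharge q through every layer.
Σ(b_i/K_i) = 3.27/38.3 + 13.3/0.000924 = 14394 d.
q = Δh / Σ(b_i/K_i) = 5.75 / 14394 = 0.0003995 m/day.
In each layer the seepage velocity is v_i = q/n_i, so the layer transit time is t_i = b_i·n_i / q:
  layer 1 (karst limestone): t_1 = 3.27 × 0.07 / 0.0003995 = 573.0 d
  layer 2 (sandy clay): t_2 = 13.3 × 0.08 / 0.0003995 = 2664 d
Total t = Σ t_i = 3237 days = 8.861 years.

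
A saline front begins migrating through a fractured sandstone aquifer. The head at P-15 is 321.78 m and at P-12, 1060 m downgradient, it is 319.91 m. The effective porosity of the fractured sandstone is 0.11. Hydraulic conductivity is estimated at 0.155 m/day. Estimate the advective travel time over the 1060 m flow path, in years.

1170

Hydraulic gradient i = (321.78 − 319.91) / 1060 = 1.87 / 1060 = 0.001764.
Darcy flux q = K · i = 0.1550 × 0.001764 = 0.0002734 m/day.
Seepage velocity v = q / n_e = 0.0002734 / 0.11 = 0.002486 m/day.
Travel time t = L / v = 1060 / 0.002486 = 4.264e+05 days = 1167 years.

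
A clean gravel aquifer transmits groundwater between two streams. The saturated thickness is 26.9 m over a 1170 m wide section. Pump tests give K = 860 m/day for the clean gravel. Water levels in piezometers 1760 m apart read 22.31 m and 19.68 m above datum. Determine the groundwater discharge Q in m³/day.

Cross-sectional area A = 1170 × 26.9 = 31473 m².
Hydraulic gradient i = (22.31 − 19.68) / 1760 = 2.63 / 1760 = 0.001494.
Darcy's law: Q = K · A · i = 860.0 × 31473 × 0.001494 = 40446 m³/day.

40400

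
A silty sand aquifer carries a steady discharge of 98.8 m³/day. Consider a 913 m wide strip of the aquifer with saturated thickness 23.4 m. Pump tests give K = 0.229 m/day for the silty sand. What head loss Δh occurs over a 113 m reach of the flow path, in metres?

2.28

Cross-sectional area A = 913 × 23.4 = 21364 m².
From Q = K·A·i, i = Q / (K·A) = 98.8 / (0.2290 × 21364) = 0.02019.
Head loss Δh = i · L = 0.02019 × 113 = 2.282 m.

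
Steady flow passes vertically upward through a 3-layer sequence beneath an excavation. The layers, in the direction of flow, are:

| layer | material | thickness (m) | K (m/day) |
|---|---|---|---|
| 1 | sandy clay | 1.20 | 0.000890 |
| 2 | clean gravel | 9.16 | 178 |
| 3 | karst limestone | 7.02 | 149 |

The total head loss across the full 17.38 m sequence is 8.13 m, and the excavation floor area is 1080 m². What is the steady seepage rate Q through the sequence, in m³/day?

Flow is perpendicular to layering, so the layers act in series and the equivalent K is the thickness-weighted harmonic mean.
Total thickness L = 1.20 + 9.16 + 7.02 = 17.38 m.
Σ(b_i/K_i) = 1.20/0.000890 + 9.16/178 + 7.02/149 = 1348 d.
K_eq = L / Σ(b_i/K_i) = 17.38 / 1348 = 0.01289 m/day.
Q = K_eq · A · (Δh/L) = 0.01289 × 1080 × (8.13/17.38) = 6.512 m³/day.

6.51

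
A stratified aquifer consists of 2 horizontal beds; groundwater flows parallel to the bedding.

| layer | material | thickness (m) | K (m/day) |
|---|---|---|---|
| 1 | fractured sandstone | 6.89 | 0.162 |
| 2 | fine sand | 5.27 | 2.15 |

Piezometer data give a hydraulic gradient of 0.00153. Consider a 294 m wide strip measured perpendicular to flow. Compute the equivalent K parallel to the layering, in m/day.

1.02

Flow is parallel to layering, so each bed carries its own Darcy discharge and the transmissivities add.
Σ(K_i·b_i) = 0.162×6.89 + 2.15×5.27 = 12.45 m²/day.
Total thickness b = 12.16 m, so K_eq = Σ(K_i·b_i)/b = 1.024 m/day.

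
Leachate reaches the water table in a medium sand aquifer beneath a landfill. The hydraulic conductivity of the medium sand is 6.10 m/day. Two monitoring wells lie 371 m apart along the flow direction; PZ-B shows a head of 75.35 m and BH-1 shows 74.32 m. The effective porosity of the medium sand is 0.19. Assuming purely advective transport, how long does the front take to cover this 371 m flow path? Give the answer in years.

11.4

Hydraulic gradient i = (75.35 − 74.32) / 371 = 1.03 / 371 = 0.002776.
Darcy flux q = K · i = 6.100 × 0.002776 = 0.01694 m/day.
Seepage velocity v = q / n_e = 0.01694 / 0.19 = 0.08913 m/day.
Travel time t = L / v = 371 / 0.08913 = 4162 days = 11.40 years.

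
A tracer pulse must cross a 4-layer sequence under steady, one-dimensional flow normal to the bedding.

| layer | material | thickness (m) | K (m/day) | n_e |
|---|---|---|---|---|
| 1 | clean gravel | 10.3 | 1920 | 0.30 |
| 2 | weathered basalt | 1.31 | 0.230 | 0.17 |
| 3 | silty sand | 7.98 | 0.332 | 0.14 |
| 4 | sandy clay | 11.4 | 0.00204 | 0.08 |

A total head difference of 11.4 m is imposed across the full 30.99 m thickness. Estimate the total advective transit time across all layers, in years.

With flow normal to the layers, continuity requires the same specific discharge q through every layer.
Σ(b_i/K_i) = 10.3/1920 + 1.31/0.230 + 7.98/0.332 + 11.4/0.00204 = 5618 d.
q = Δh / Σ(b_i/K_i) = 11.4 / 5618 = 0.002029 m/day.
In each layer the seepage velocity is v_i = q/n_i, so the layer transit time is t_i = b_i·n_i / q:
  layer 1 (clean gravel): t_1 = 10.3 × 0.30 / 0.002029 = 1523 d
  layer 2 (weathered basalt): t_2 = 1.31 × 0.17 / 0.002029 = 109.7 d
  layer 3 (silty sand): t_3 = 7.98 × 0.14 / 0.002029 = 550.6 d
  layer 4 (sandy clay): t_4 = 11.4 × 0.08 / 0.002029 = 449.4 d
Total t = Σ t_i = 2633 days = 7.207 years.

7.21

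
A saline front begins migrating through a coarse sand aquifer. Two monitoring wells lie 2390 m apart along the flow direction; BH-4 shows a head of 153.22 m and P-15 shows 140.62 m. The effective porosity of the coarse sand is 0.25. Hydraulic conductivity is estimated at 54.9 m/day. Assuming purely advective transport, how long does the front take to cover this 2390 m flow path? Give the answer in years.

5.65

Hydraulic gradient i = (153.22 − 140.62) / 2390 = 12.6 / 2390 = 0.005272.
Darcy flux q = K · i = 54.90 × 0.005272 = 0.2894 m/day.
Seepage velocity v = q / n_e = 0.2894 / 0.25 = 1.158 m/day.
Travel time t = L / v = 2390 / 1.158 = 2064 days = 5.652 years.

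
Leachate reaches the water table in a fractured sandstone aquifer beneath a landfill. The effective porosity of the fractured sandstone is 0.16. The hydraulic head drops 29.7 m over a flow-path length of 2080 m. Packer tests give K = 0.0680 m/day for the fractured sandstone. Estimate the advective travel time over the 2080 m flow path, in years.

938

Hydraulic gradient i = Δh / L = 29.7 / 2080 = 0.01428.
Darcy flux q = K · i = 0.06800 × 0.01428 = 0.0009710 m/day.
Seepage velocity v = q / n_e = 0.0009710 / 0.16 = 0.006069 m/day.
Travel time t = L / v = 2080 / 0.006069 = 3.428e+05 days = 938.4 years.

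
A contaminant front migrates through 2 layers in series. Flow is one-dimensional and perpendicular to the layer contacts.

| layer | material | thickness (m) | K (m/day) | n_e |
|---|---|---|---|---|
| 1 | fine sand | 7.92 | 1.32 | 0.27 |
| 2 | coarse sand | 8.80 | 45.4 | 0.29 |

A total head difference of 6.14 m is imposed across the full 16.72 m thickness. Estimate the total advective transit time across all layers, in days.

With flow normal to the layers, continuity requires the same specific discharge q through every layer.
Σ(b_i/K_i) = 7.92/1.32 + 8.80/45.4 = 6.194 d.
q = Δh / Σ(b_i/K_i) = 6.14 / 6.194 = 0.9913 m/day.
In each layer the seepage velocity is v_i = q/n_i, so the layer transit time is t_i = b_i·n_i / q:
  layer 1 (fine sand): t_1 = 7.92 × 0.27 / 0.9913 = 2.157 d
  layer 2 (coarse sand): t_2 = 8.80 × 0.29 / 0.9913 = 2.574 d
Total t = Σ t_i = 4.732 days.

4.73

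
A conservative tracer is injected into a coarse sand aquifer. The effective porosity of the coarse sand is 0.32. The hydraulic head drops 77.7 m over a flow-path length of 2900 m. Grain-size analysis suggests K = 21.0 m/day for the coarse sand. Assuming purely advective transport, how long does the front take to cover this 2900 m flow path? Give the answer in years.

Hydraulic gradient i = Δh / L = 77.7 / 2900 = 0.02679.
Darcy flux q = K · i = 21.00 × 0.02679 = 0.5627 m/day.
Seepage velocity v = q / n_e = 0.5627 / 0.32 = 1.758 m/day.
Travel time t = L / v = 2900 / 1.758 = 1649 days = 4.516 years.

4.52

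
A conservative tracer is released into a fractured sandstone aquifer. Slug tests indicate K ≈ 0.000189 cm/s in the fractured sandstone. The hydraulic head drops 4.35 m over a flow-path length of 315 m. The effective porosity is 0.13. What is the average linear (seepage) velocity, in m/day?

Convert K: 0.000189 cm/s × 864 = 0.1633 m/day.
Hydraulic gradient i = Δh / L = 4.35 / 315 = 0.01381.
Darcy flux q = K · i = 0.1633 × 0.01381 = 0.002255 m/day.
Seepage velocity v = q / n_e = 0.002255 / 0.13 = 0.01735 m/day.

0.0173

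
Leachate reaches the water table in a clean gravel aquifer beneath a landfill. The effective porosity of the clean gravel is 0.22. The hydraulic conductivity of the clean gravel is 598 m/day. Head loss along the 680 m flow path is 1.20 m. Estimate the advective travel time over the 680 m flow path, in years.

Hydraulic gradient i = Δh / L = 1.20 / 680 = 0.001765.
Darcy flux q = K · i = 598.0 × 0.001765 = 1.055 m/day.
Seepage velocity v = q / n_e = 1.055 / 0.22 = 4.797 m/day.
Travel time t = L / v = 680 / 4.797 = 141.8 days = 0.3881 years.

0.388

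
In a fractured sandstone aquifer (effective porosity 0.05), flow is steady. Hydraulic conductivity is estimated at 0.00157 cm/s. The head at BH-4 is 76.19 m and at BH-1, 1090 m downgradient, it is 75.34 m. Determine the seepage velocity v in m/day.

0.0212

Convert K: 0.00157 cm/s × 864 = 1.356 m/day.
Hydraulic gradient i = (76.19 − 75.34) / 1090 = 0.85 / 1090 = 0.0007798.
Darcy flux q = K · i = 1.356 × 0.0007798 = 0.001058 m/day.
Seepage velocity v = q / n_e = 0.001058 / 0.05 = 0.02116 m/day.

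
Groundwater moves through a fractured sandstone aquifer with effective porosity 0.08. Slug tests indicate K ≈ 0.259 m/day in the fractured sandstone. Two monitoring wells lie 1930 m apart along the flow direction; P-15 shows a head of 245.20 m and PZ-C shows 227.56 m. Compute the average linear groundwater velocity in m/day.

Hydraulic gradient i = (245.20 − 227.56) / 1930 = 17.64 / 1930 = 0.009140.
Darcy flux q = K · i = 0.2590 × 0.009140 = 0.002367 m/day.
Seepage velocity v = q / n_e = 0.002367 / 0.08 = 0.02959 m/day.

0.0296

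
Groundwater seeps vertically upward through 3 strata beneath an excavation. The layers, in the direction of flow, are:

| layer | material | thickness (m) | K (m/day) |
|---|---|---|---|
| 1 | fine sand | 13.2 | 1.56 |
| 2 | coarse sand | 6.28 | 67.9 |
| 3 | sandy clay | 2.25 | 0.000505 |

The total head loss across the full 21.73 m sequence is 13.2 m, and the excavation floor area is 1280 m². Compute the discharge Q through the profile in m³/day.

Flow is perpendicular to layering, so the layers act in series and the equivalent K is the thickness-weighted harmonic mean.
Total thickness L = 13.2 + 6.28 + 2.25 = 21.73 m.
Σ(b_i/K_i) = 13.2/1.56 + 6.28/67.9 + 2.25/0.000505 = 4464 d.
K_eq = L / Σ(b_i/K_i) = 21.73 / 4464 = 0.004868 m/day.
Q = K_eq · A · (Δh/L) = 0.004868 × 1280 × (13.2/21.73) = 3.785 m³/day.

3.78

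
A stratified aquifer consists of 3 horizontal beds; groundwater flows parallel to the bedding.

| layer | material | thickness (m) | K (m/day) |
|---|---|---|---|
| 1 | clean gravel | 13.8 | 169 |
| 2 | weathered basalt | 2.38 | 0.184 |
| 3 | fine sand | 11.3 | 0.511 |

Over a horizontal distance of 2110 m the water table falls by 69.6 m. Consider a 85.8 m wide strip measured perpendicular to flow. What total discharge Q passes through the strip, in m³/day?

Flow is parallel to layering, so each bed carries its own Darcy discharge and the transmissivities add.
Σ(K_i·b_i) = 169×13.8 + 0.184×2.38 + 0.511×11.3 = 2338 m²/day.
Hydraulic gradient i = Δh / L = 69.6 / 2110 = 0.03299.
Q = Σ(K_i·b_i) · W · i = 2338 × 85.8 × 0.03299 = 6618 m³/day.

6620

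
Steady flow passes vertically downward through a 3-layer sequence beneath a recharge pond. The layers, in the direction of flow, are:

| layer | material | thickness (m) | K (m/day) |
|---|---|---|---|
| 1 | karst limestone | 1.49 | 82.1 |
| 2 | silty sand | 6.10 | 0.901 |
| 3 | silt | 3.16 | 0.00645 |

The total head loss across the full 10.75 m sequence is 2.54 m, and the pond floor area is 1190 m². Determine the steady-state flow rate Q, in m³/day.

Flow is perpendicular to layering, so the layers act in series and the equivalent K is the thickness-weighted harmonic mean.
Total thickness L = 1.49 + 6.10 + 3.16 = 10.75 m.
Σ(b_i/K_i) = 1.49/82.1 + 6.10/0.901 + 3.16/0.00645 = 496.7 d.
K_eq = L / Σ(b_i/K_i) = 10.75 / 496.7 = 0.02164 m/day.
Q = K_eq · A · (Δh/L) = 0.02164 × 1190 × (2.54/10.75) = 6.085 m³/day.

6.09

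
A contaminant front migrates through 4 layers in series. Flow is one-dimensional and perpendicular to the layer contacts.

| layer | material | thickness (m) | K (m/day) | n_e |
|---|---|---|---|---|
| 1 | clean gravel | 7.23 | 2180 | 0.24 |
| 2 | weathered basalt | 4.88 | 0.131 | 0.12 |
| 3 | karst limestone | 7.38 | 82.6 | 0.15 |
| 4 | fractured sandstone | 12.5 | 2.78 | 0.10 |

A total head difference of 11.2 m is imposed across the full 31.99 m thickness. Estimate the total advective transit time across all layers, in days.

17.5

With flow normal to the layers, continuity requires the same specific discharge q through every layer.
Σ(b_i/K_i) = 7.23/2180 + 4.88/0.131 + 7.38/82.6 + 12.5/2.78 = 41.84 d.
q = Δh / Σ(b_i/K_i) = 11.2 / 41.84 = 0.2677 m/day.
In each layer the seepage velocity is v_i = q/n_i, so the layer transit time is t_i = b_i·n_i / q:
  layer 1 (clean gravel): t_1 = 7.23 × 0.24 / 0.2677 = 6.482 d
  layer 2 (weathered basalt): t_2 = 4.88 × 0.12 / 0.2677 = 2.188 d
  layer 3 (karst limestone): t_3 = 7.38 × 0.15 / 0.2677 = 4.136 d
  layer 4 (fractured sandstone): t_4 = 12.5 × 0.10 / 0.2677 = 4.670 d
Total t = Σ t_i = 17.48 days.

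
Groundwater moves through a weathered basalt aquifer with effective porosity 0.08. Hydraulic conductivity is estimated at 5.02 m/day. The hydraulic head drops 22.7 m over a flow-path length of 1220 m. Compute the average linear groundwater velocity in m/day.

Hydraulic gradient i = Δh / L = 22.7 / 1220 = 0.01861.
Darcy flux q = K · i = 5.020 × 0.01861 = 0.09340 m/day.
Seepage velocity v = q / n_e = 0.09340 / 0.08 = 1.168 m/day.

1.17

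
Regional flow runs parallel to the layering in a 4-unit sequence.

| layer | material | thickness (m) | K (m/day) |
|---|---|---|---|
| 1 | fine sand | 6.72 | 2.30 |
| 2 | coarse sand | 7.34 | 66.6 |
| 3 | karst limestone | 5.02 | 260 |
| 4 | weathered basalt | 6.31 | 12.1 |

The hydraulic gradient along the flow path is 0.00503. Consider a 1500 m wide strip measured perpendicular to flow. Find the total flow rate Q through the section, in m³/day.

Flow is parallel to layering, so each bed carries its own Darcy discharge and the transmissivities add.
Σ(K_i·b_i) = 2.30×6.72 + 66.6×7.34 + 260×5.02 + 12.1×6.31 = 1886 m²/day.
Hydraulic gradient i = 0.00503.
Q = Σ(K_i·b_i) · W · i = 1886 × 1500 × 0.005030 = 14229 m³/day.

14200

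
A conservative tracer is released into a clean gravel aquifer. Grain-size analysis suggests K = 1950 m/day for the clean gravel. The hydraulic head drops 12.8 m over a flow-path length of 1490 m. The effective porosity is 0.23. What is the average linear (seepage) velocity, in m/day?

72.8

Hydraulic gradient i = Δh / L = 12.8 / 1490 = 0.008591.
Darcy flux q = K · i = 1950 × 0.008591 = 16.75 m/day.
Seepage velocity v = q / n_e = 16.75 / 0.23 = 72.83 m/day.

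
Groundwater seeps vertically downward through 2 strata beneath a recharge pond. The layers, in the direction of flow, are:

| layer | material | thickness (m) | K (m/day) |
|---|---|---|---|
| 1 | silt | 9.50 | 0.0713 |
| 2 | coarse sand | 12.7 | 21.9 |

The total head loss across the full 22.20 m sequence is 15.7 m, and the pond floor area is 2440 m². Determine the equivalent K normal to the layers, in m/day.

0.166

Flow is perpendicular to layering, so the layers act in series and the equivalent K is the thickness-weighted harmonic mean.
Total thickness L = 9.50 + 12.7 = 22.20 m.
Σ(b_i/K_i) = 9.50/0.0713 + 12.7/21.9 = 133.8 d.
K_eq = L / Σ(b_i/K_i) = 22.20 / 133.8 = 0.1659 m/day.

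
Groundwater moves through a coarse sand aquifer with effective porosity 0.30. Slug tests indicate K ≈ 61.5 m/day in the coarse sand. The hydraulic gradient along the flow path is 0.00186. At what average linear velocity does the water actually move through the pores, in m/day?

Hydraulic gradient i = 0.00186.
Darcy flux q = K · i = 61.50 × 0.001860 = 0.1144 m/day.
Seepage velocity v = q / n_e = 0.1144 / 0.30 = 0.3813 m/day.

0.381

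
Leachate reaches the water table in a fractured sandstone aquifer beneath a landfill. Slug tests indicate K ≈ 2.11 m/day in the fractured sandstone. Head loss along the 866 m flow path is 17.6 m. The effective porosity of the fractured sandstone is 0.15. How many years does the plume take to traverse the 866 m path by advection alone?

Hydraulic gradient i = Δh / L = 17.6 / 866 = 0.02032.
Darcy flux q = K · i = 2.110 × 0.02032 = 0.04288 m/day.
Seepage velocity v = q / n_e = 0.04288 / 0.15 = 0.2859 m/day.
Travel time t = L / v = 866 / 0.2859 = 3029 days = 8.294 years.

8.29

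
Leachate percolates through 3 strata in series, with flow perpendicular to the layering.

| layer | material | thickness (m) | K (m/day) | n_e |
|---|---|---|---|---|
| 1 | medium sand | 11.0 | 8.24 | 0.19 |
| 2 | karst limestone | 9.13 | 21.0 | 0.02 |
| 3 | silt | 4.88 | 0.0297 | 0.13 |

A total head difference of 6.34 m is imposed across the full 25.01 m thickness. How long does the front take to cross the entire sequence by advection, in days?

With flow normal to the layers, continuity requires the same specific discharge q through every layer.
Σ(b_i/K_i) = 11.0/8.24 + 9.13/21.0 + 4.88/0.0297 = 166.1 d.
q = Δh / Σ(b_i/K_i) = 6.34 / 166.1 = 0.03817 m/day.
In each layer the seepage velocity is v_i = q/n_i, so the layer transit time is t_i = b_i·n_i / q:
  layer 1 (medium sand): t_1 = 11.0 × 0.19 / 0.03817 = 54.75 d
  layer 2 (karst limestone): t_2 = 9.13 × 0.02 / 0.03817 = 4.783 d
  layer 3 (silt): t_3 = 4.88 × 0.13 / 0.03817 = 16.62 d
Total t = Σ t_i = 76.15 days.

76.2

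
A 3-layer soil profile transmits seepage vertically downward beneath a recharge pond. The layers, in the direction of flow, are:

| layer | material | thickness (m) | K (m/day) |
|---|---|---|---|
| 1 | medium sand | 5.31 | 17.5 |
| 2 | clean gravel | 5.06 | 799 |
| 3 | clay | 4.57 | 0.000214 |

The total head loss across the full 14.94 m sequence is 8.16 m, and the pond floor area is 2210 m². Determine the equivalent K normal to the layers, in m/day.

0.000700

Flow is perpendicular to layering, so the layers act in series and the equivalent K is the thickness-weighted harmonic mean.
Total thickness L = 5.31 + 5.06 + 4.57 = 14.94 m.
Σ(b_i/K_i) = 5.31/17.5 + 5.06/799 + 4.57/0.000214 = 21355 d.
K_eq = L / Σ(b_i/K_i) = 14.94 / 21355 = 0.0006996 m/day.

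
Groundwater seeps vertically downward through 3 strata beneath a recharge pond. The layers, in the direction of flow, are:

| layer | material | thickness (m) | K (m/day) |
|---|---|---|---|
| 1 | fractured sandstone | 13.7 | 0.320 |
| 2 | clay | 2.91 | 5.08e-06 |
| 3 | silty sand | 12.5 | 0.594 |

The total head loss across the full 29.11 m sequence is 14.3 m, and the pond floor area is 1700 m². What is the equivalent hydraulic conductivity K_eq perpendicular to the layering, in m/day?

Flow is perpendicular to layering, so the layers act in series and the equivalent K is the thickness-weighted harmonic mean.
Total thickness L = 13.7 + 2.91 + 12.5 = 29.11 m.
Σ(b_i/K_i) = 13.7/0.320 + 2.91/5.08e-06 + 12.5/0.594 = 5.729e+05 d.
K_eq = L / Σ(b_i/K_i) = 29.11 / 5.729e+05 = 5.081e-05 m/day.

5.08e-05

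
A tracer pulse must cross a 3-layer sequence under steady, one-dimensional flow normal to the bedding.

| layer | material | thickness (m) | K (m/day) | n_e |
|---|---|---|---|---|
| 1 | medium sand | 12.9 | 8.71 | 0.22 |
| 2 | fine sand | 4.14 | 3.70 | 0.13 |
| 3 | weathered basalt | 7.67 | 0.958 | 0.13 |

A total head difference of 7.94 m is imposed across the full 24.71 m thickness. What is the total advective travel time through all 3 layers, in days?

With flow normal to the layers, continuity requires the same specific discharge q through every layer.
Σ(b_i/K_i) = 12.9/8.71 + 4.14/3.70 + 7.67/0.958 = 10.61 d.
q = Δh / Σ(b_i/K_i) = 7.94 / 10.61 = 0.7486 m/day.
In each layer the seepage velocity is v_i = q/n_i, so the layer transit time is t_i = b_i·n_i / q:
  layer 1 (medium sand): t_1 = 12.9 × 0.22 / 0.7486 = 3.791 d
  layer 2 (fine sand): t_2 = 4.14 × 0.13 / 0.7486 = 0.7189 d
  layer 3 (weathered basalt): t_3 = 7.67 × 0.13 / 0.7486 = 1.332 d
Total t = Σ t_i = 5.842 days.

5.84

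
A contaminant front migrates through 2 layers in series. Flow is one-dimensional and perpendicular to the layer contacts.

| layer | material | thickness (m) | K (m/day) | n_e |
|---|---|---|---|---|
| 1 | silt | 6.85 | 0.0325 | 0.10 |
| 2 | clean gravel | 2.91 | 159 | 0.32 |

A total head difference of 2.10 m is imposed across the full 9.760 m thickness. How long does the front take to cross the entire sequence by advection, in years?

With flow normal to the layers, continuity requires the same specific discharge q through every layer.
Σ(b_i/K_i) = 6.85/0.0325 + 2.91/159 = 210.8 d.
q = Δh / Σ(b_i/K_i) = 2.10 / 210.8 = 0.009963 m/day.
In each layer the seepage velocity is v_i = q/n_i, so the layer transit time is t_i = b_i·n_i / q:
  layer 1 (silt): t_1 = 6.85 × 0.10 / 0.009963 = 68.76 d
  layer 2 (clean gravel): t_2 = 2.91 × 0.32 / 0.009963 = 93.47 d
Total t = Σ t_i = 162.2 days = 0.4442 years.

0.444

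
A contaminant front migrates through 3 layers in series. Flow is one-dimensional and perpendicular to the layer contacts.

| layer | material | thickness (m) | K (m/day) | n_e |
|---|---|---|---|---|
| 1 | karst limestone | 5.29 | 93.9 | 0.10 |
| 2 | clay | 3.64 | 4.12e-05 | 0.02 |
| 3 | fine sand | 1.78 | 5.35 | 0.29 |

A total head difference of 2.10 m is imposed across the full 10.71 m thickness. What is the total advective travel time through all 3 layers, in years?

With flow normal to the layers, continuity requires the same specific discharge q through every layer.
Σ(b_i/K_i) = 5.29/93.9 + 3.64/4.12e-05 + 1.78/5.35 = 88350 d.
q = Δh / Σ(b_i/K_i) = 2.10 / 88350 = 2.377e-05 m/day.
In each layer the seepage velocity is v_i = q/n_i, so the layer transit time is t_i = b_i·n_i / q:
  layer 1 (karst limestone): t_1 = 5.29 × 0.10 / 2.377e-05 = 22256 d
  layer 2 (clay): t_2 = 3.64 × 0.02 / 2.377e-05 = 3063 d
  layer 3 (fine sand): t_3 = 1.78 × 0.29 / 2.377e-05 = 21717 d
Total t = Σ t_i = 47036 days = 128.8 years.

129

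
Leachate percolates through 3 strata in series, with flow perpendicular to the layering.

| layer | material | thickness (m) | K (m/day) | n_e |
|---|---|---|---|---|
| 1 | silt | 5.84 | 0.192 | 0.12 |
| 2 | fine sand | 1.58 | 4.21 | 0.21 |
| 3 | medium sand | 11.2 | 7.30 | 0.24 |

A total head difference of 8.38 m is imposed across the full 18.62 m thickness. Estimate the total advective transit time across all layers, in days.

14.4

With flow normal to the layers, continuity requires the same specific discharge q through every layer.
Σ(b_i/K_i) = 5.84/0.192 + 1.58/4.21 + 11.2/7.30 = 32.33 d.
q = Δh / Σ(b_i/K_i) = 8.38 / 32.33 = 0.2592 m/day.
In each layer the seepage velocity is v_i = q/n_i, so the layer transit time is t_i = b_i·n_i / q:
  layer 1 (silt): t_1 = 5.84 × 0.12 / 0.2592 = 2.703 d
  layer 2 (fine sand): t_2 = 1.58 × 0.21 / 0.2592 = 1.280 d
  layer 3 (medium sand): t_3 = 11.2 × 0.24 / 0.2592 = 10.37 d
Total t = Σ t_i = 14.35 days.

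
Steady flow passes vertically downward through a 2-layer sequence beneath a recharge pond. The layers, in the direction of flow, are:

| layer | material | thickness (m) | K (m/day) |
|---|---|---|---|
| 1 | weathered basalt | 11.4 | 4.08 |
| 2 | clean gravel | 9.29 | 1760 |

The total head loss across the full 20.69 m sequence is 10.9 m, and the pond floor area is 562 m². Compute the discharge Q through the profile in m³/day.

Flow is perpendicular to layering, so the layers act in series and the equivalent K is the thickness-weighted harmonic mean.
Total thickness L = 11.4 + 9.29 = 20.69 m.
Σ(b_i/K_i) = 11.4/4.08 + 9.29/1760 = 2.799 d.
K_eq = L / Σ(b_i/K_i) = 20.69 / 2.799 = 7.391 m/day.
Q = K_eq · A · (Δh/L) = 7.391 × 562 × (10.9/20.69) = 2188 m³/day.

2190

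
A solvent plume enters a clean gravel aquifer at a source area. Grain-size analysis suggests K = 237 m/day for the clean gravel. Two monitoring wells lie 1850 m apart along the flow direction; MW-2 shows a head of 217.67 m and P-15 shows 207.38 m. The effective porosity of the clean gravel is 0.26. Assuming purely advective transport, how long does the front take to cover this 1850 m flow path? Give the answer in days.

Hydraulic gradient i = (217.67 − 207.38) / 1850 = 10.29 / 1850 = 0.005562.
Darcy flux q = K · i = 237.0 × 0.005562 = 1.318 m/day.
Seepage velocity v = q / n_e = 1.318 / 0.26 = 5.070 m/day.
Travel time t = L / v = 1850 / 5.070 = 364.9 days.

365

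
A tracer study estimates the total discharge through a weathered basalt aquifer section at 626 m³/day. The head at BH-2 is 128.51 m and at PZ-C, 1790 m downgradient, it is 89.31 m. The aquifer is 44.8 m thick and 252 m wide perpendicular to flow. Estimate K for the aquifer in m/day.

2.53

Cross-sectional area A = 252 × 44.8 = 11290 m².
Hydraulic gradient i = (128.51 − 89.31) / 1790 = 39.2 / 1790 = 0.02190.
From Q = K·A·i, K = Q / (A·i) = 626 / (11290 × 0.02190) = 2.532 m/day.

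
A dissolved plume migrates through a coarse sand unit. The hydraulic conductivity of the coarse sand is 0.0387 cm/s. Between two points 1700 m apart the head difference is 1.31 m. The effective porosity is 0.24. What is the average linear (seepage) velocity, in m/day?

0.107

Convert K: 0.0387 cm/s × 864 = 33.44 m/day.
Hydraulic gradient i = Δh / L = 1.31 / 1700 = 0.0007706.
Darcy flux q = K · i = 33.44 × 0.0007706 = 0.02577 m/day.
Seepage velocity v = q / n_e = 0.02577 / 0.24 = 0.1074 m/day.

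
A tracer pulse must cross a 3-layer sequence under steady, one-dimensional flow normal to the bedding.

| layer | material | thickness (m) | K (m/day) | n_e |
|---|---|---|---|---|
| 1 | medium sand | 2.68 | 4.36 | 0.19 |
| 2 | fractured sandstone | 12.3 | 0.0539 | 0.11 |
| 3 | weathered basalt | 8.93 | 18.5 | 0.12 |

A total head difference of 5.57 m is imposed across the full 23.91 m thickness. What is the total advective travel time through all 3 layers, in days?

121

With flow normal to the layers, continuity requires the same specific discharge q through every layer.
Σ(b_i/K_i) = 2.68/4.36 + 12.3/0.0539 + 8.93/18.5 = 229.3 d.
q = Δh / Σ(b_i/K_i) = 5.57 / 229.3 = 0.02429 m/day.
In each layer the seepage velocity is v_i = q/n_i, so the layer transit time is t_i = b_i·n_i / q:
  layer 1 (medium sand): t_1 = 2.68 × 0.19 / 0.02429 = 20.96 d
  layer 2 (fractured sandstone): t_2 = 12.3 × 0.11 / 0.02429 = 55.70 d
  layer 3 (weathered basalt): t_3 = 8.93 × 0.12 / 0.02429 = 44.11 d
Total t = Σ t_i = 120.8 days.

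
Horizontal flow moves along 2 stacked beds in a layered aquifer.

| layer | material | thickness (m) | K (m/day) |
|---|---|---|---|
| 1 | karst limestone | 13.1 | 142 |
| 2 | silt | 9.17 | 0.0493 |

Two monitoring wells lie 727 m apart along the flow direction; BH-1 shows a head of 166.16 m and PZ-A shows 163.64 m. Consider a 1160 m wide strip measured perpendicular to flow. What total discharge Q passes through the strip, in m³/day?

Flow is parallel to layering, so each bed carries its own Darcy discharge and the transmissivities add.
Σ(K_i·b_i) = 142×13.1 + 0.0493×9.17 = 1861 m²/day.
Hydraulic gradient i = (166.16 − 163.64) / 727 = 2.52 / 727 = 0.003466.
Q = Σ(K_i·b_i) · W · i = 1861 × 1160 × 0.003466 = 7482 m³/day.

7480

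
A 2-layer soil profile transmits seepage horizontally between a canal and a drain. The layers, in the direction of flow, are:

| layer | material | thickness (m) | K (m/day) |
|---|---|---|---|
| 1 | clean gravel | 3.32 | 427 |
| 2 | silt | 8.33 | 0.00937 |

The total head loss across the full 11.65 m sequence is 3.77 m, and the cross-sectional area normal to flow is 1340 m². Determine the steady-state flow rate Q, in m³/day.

5.68

Flow is perpendicular to layering, so the layers act in series and the equivalent K is the thickness-weighted harmonic mean.
Total thickness L = 3.32 + 8.33 = 11.65 m.
Σ(b_i/K_i) = 3.32/427 + 8.33/0.00937 = 889.0 d.
K_eq = L / Σ(b_i/K_i) = 11.65 / 889.0 = 0.01310 m/day.
Q = K_eq · A · (Δh/L) = 0.01310 × 1340 × (3.77/11.65) = 5.682 m³/day.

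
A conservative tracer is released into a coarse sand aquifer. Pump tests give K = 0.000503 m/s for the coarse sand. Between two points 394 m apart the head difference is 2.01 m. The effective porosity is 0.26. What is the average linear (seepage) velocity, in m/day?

Convert K: 0.000503 m/s × 86400 = 43.46 m/day.
Hydraulic gradient i = Δh / L = 2.01 / 394 = 0.005102.
Darcy flux q = K · i = 43.46 × 0.005102 = 0.2217 m/day.
Seepage velocity v = q / n_e = 0.2217 / 0.26 = 0.8527 m/day.

0.853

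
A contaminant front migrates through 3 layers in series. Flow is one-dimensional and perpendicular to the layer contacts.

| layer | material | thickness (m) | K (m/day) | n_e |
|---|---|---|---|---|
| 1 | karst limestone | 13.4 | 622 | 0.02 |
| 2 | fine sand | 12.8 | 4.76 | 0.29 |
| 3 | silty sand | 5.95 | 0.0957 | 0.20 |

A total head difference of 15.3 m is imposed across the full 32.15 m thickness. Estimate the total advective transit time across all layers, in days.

With flow normal to the layers, continuity requires the same specific discharge q through every layer.
Σ(b_i/K_i) = 13.4/622 + 12.8/4.76 + 5.95/0.0957 = 64.88 d.
q = Δh / Σ(b_i/K_i) = 15.3 / 64.88 = 0.2358 m/day.
In each layer the seepage velocity is v_i = q/n_i, so the layer transit time is t_i = b_i·n_i / q:
  layer 1 (karst limestone): t_1 = 13.4 × 0.02 / 0.2358 = 1.137 d
  layer 2 (fine sand): t_2 = 12.8 × 0.29 / 0.2358 = 15.74 d
  layer 3 (silty sand): t_3 = 5.95 × 0.20 / 0.2358 = 5.047 d
Total t = Σ t_i = 21.92 days.

21.9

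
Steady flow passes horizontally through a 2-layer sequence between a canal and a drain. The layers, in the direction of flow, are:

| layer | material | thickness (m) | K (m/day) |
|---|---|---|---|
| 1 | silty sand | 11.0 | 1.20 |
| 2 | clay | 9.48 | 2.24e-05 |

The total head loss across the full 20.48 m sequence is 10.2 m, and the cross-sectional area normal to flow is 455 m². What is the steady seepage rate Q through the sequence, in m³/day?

Flow is perpendicular to layering, so the layers act in series and the equivalent K is the thickness-weighted harmonic mean.
Total thickness L = 11.0 + 9.48 = 20.48 m.
Σ(b_i/K_i) = 11.0/1.20 + 9.48/2.24e-05 = 4.232e+05 d.
K_eq = L / Σ(b_i/K_i) = 20.48 / 4.232e+05 = 4.839e-05 m/day.
Q = K_eq · A · (Δh/L) = 4.839e-05 × 455 × (10.2/20.48) = 0.01097 m³/day.

0.0110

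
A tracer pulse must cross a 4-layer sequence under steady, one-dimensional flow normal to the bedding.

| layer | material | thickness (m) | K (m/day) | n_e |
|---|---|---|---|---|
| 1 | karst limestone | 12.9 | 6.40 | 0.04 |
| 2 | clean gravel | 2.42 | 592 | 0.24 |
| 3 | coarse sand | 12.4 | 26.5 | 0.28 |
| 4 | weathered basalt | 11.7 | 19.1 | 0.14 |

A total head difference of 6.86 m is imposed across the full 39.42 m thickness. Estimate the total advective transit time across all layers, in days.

With flow normal to the layers, continuity requires the same specific discharge q through every layer.
Σ(b_i/K_i) = 12.9/6.40 + 2.42/592 + 12.4/26.5 + 11.7/19.1 = 3.100 d.
q = Δh / Σ(b_i/K_i) = 6.86 / 3.100 = 2.213 m/day.
In each layer the seepage velocity is v_i = q/n_i, so the layer transit time is t_i = b_i·n_i / q:
  layer 1 (karst limestone): t_1 = 12.9 × 0.04 / 2.213 = 0.2332 d
  layer 2 (clean gravel): t_2 = 2.42 × 0.24 / 2.213 = 0.2625 d
  layer 3 (coarse sand): t_3 = 12.4 × 0.28 / 2.213 = 1.569 d
  layer 4 (weathered basalt): t_4 = 11.7 × 0.14 / 2.213 = 0.7403 d
Total t = Σ t_i = 2.805 days.

2.81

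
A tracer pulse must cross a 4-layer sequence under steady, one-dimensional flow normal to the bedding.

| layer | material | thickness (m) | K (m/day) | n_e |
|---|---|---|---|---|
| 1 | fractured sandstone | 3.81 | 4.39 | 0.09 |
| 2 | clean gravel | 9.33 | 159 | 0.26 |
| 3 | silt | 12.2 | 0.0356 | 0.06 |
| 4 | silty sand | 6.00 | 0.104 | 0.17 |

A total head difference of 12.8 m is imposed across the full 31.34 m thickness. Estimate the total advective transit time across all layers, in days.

142

With flow normal to the layers, continuity requires the same specific discharge q through every layer.
Σ(b_i/K_i) = 3.81/4.39 + 9.33/159 + 12.2/0.0356 + 6.00/0.104 = 401.3 d.
q = Δh / Σ(b_i/K_i) = 12.8 / 401.3 = 0.03190 m/day.
In each layer the seepage velocity is v_i = q/n_i, so the layer transit time is t_i = b_i·n_i / q:
  layer 1 (fractured sandstone): t_1 = 3.81 × 0.09 / 0.03190 = 10.75 d
  layer 2 (clean gravel): t_2 = 9.33 × 0.26 / 0.03190 = 76.06 d
  layer 3 (silt): t_3 = 12.2 × 0.06 / 0.03190 = 22.95 d
  layer 4 (silty sand): t_4 = 6.00 × 0.17 / 0.03190 = 31.98 d
Total t = Σ t_i = 141.7 days.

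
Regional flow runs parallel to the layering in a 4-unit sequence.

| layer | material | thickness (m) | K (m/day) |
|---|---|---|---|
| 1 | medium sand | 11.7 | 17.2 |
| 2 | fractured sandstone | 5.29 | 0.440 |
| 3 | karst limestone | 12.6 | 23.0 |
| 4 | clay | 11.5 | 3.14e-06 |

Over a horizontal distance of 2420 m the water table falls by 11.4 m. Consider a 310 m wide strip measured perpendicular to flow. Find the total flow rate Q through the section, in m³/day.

Flow is parallel to layering, so each bed carries its own Darcy discharge and the transmissivities add.
Σ(K_i·b_i) = 17.2×11.7 + 0.440×5.29 + 23.0×12.6 + 3.14e-06×11.5 = 493.4 m²/day.
Hydraulic gradient i = Δh / L = 11.4 / 2420 = 0.004711.
Q = Σ(K_i·b_i) · W · i = 493.4 × 310 × 0.004711 = 720.5 m³/day.

720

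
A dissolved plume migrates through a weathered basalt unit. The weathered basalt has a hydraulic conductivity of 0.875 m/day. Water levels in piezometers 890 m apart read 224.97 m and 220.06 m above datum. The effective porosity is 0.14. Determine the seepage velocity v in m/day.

Hydraulic gradient i = (224.97 − 220.06) / 890 = 4.91 / 890 = 0.005517.
Darcy flux q = K · i = 0.8750 × 0.005517 = 0.004827 m/day.
Seepage velocity v = q / n_e = 0.004827 / 0.14 = 0.03448 m/day.

0.0345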